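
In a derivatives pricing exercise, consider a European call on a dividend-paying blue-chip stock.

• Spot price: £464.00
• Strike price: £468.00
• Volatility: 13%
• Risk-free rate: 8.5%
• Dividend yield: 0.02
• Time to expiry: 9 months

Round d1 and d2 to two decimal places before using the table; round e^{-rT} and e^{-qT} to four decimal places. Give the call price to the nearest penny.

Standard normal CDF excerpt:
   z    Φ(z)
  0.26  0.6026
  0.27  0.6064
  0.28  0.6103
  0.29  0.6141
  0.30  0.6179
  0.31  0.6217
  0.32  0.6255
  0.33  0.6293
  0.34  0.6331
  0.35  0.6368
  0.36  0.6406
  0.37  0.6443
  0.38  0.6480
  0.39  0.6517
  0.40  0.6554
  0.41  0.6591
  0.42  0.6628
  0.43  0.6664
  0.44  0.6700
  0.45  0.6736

σ√T = 0.13 × 0.8660 = 0.1126
ln(S/K) + (r − q + σ²/2)T = ln(464/468) + (0.085 − 0.02 + 0.13²/2)·0.75 = -0.0086 + 0.0551 = 0.0465
d₁ = 0.0465 / 0.1126 = 0.4131 ⇒ 0.41
d₂ = d₁ − σ√T = 0.4131 − 0.1126 = 0.3005 ⇒ 0.30
e^(−qT) = e^(−0.02·0.75) = 0.9851;  e^(−rT) = e^(−0.085·0.75) = 0.9382
C = 464·0.9851·N(0.41) − 468·0.9382·N(0.30) = 464·0.9851·0.6591 − 468·0.9382·0.6179 = 301.2656 − 271.3060 = 29.9596

£29.96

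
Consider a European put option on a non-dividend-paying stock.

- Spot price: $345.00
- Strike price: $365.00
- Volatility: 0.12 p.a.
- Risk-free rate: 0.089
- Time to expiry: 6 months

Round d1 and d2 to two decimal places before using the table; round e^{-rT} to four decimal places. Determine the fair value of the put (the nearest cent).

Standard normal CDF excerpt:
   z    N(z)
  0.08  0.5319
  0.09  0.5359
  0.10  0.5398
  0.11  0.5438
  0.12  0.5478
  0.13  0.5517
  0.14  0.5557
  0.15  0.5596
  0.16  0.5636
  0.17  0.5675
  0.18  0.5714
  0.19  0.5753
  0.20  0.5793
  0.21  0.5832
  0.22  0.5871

T = 0.5;  σ√T = 0.0849
d₁ = [ln(345/365) + (0.089 + 0.12²/2)·0.5] / 0.0849 = [-0.0564 + 0.0481] / 0.0849 = -0.0973 which rounds to -0.10
d₂ = d₁ − σ√T = -0.0973 − 0.0849 = -0.1821 which rounds to -0.18
e^(−rT) = e^(−0.089·0.5) = 0.9565
P = 365·0.9565·N(0.18) − 345·N(0.10) = 365·0.9565·0.5714 − 345·0.5398 = 199.4886 − 186.2310 = 13.2576

$13.26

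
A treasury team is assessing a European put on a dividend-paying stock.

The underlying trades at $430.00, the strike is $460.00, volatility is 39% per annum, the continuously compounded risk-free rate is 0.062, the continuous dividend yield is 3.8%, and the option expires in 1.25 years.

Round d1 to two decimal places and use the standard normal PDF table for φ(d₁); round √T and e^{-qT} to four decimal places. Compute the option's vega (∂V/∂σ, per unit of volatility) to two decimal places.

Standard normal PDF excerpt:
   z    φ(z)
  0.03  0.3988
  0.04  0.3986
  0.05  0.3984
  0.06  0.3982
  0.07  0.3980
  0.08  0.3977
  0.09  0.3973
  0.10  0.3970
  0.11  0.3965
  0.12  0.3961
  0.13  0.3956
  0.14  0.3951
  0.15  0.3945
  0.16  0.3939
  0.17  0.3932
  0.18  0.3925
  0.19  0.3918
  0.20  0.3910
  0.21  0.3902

181.36

T = 1.25;  σ√T = 0.4360
ln(S/K) + (r − q + σ²/2)T = ln(430/460) + (0.062 − 0.038 + 0.39²/2)·1.25 = -0.0674 + 0.1251 = 0.0576
d₁ = 0.0576 / 0.4360 = 0.1321 ≈ 0.13
√T = √1.25 = 1.1180
φ(d₁) = φ(0.13) = 0.3956
exp(−qT) = exp(−0.038·1.25) = 0.9536
vega = S·exp(−qT)·φ(d₁)·√T = 430·0.9536·0.3956·1.1180 = 181.3564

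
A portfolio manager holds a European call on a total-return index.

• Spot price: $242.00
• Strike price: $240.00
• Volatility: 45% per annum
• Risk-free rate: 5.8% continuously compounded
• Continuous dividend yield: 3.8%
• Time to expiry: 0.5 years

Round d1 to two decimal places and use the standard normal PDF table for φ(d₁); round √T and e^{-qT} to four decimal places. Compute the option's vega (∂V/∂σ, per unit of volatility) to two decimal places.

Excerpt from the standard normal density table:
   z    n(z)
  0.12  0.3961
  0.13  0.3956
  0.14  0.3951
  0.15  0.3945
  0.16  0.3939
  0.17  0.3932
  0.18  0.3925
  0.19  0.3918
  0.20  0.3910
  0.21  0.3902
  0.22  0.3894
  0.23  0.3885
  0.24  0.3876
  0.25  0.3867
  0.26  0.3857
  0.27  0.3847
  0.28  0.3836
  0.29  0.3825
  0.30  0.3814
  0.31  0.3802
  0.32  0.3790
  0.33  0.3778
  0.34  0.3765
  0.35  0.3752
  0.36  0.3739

65.38

σ√T = 0.45 × 0.7071 = 0.3182
d₁ = [ln(242/240) + (0.058 − 0.038 + 0.45²/2)·0.5] / 0.3182 = [0.0083 + 0.0606] / 0.3182 = 0.2166 which rounds to 0.22
√T = √0.5 = 0.7071
φ(d₁) = φ(0.22) = 0.3894
exp(−qT) = exp(−0.038·0.5) = 0.9812
vega = S·exp(−qT)·φ(d₁)·√T = 242·0.9812·0.3894·0.7071 = 65.3807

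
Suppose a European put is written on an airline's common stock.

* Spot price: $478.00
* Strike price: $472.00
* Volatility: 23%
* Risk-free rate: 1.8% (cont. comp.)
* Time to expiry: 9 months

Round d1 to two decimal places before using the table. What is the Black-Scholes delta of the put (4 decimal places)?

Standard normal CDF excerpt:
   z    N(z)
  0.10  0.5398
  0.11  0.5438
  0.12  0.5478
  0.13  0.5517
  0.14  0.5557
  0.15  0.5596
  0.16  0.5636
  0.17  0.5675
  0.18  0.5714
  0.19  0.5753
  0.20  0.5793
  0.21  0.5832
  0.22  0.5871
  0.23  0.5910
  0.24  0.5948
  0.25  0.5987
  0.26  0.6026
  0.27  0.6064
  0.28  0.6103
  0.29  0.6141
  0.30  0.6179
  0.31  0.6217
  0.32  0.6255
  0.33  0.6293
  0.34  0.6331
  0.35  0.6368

σ√T = 0.23 × 0.8660 = 0.1992
d₁ = [ln(478/472) + (0.018 + 0.23²/2)·0.75] / 0.1992 = [0.0126 + 0.0333] / 0.1992 = 0.2308 ≈ 0.23
N(d₁) = N(0.23) = 0.5910
Δ_put = N(d₁) − 1 = 0.5910 − 1 = -0.4090

-0.4090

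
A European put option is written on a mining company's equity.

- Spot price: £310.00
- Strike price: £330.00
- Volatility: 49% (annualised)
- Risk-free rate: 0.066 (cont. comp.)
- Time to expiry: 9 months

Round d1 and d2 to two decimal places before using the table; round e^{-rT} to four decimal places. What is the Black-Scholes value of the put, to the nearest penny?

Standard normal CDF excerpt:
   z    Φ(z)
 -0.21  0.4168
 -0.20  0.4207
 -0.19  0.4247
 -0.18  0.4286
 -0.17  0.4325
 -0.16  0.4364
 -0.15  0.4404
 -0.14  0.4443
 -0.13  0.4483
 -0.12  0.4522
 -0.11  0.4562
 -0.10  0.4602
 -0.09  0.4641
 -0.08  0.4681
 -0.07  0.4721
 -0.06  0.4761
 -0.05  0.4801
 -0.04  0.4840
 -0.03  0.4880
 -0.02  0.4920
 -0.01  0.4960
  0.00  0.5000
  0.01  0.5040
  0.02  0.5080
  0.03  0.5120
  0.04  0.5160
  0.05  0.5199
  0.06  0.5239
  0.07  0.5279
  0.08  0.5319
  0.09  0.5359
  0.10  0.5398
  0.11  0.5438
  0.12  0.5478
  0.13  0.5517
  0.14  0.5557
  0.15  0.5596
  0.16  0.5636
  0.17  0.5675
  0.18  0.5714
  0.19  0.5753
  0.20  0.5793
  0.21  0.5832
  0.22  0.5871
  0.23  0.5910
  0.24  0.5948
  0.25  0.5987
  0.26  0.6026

£53.94

T = 0.75;  σ√T = 0.4244
ln(S/K) + (r + σ²/2)T = ln(310/330) + (0.066 + 0.49²/2)·0.75 = -0.0625 + 0.1395 = 0.0770
d₁ = 0.0770 / 0.4244 = 0.1815 which rounds to 0.18
d₂ = d₁ − σ√T = 0.1815 − 0.4244 = -0.2429 which rounds to -0.24
e^(−rT) = e^(−0.066·0.75) = 0.9517
N(−d₂) = N(0.24) = 0.5948;  N(−d₁) = N(-0.18) = 0.4286
P = 330·0.9517·0.5948 − 310·0.4286 = 186.8035 − 132.8660 = 53.9375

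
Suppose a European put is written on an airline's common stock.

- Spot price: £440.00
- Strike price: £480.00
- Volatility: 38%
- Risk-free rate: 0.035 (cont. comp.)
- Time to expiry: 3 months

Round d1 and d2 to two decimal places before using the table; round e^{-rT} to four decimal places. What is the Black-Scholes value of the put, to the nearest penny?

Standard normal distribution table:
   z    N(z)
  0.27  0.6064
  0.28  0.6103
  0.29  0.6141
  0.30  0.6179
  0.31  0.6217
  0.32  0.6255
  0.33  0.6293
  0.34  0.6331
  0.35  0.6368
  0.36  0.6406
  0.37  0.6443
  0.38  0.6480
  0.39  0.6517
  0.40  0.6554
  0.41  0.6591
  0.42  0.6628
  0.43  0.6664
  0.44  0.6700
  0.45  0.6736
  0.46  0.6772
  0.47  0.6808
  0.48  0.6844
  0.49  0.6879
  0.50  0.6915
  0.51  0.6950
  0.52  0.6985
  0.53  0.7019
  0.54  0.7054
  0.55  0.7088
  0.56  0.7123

σ√T = 0.38·√0.25 = 0.1900
d₁ = [ln(440/480) + (0.035 + 0.38²/2)·0.25] / 0.1900 = [-0.0870 + 0.0268] / 0.1900 = -0.3169 ≈ -0.32
d₂ = d₁ − σ√T = -0.3169 − 0.1900 = -0.5069 ≈ -0.51
e^(−rT) = e^(−0.035·0.25) = 0.9913
N(−d₂) = N(0.51) = 0.6950;  N(−d₁) = N(0.32) = 0.6255
P = 480·0.9913·0.6950 − 440·0.6255 = 330.6977 − 275.2200 = 55.4777

£55.48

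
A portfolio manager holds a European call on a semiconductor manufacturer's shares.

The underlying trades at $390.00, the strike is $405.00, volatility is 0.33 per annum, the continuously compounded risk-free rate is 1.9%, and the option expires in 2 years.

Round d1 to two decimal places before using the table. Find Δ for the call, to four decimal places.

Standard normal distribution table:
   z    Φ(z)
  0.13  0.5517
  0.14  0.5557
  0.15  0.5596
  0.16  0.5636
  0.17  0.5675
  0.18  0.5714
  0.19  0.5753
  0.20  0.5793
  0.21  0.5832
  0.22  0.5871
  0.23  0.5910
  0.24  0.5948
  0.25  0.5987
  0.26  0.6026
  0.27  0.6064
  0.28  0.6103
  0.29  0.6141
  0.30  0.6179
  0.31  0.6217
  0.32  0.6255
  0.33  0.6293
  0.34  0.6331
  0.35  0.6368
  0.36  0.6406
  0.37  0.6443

T = 2;  σ√T = 0.4667
d₁ = [ln(390/405) + (0.019 + 0.33²/2)·2] / 0.4667 = [-0.0377 + 0.1469] / 0.4667 = 0.2339 ⇒ 0.23
N(d₁) = N(0.23) = 0.5910
Δ_call = N(d₁) = 0.5910

0.5910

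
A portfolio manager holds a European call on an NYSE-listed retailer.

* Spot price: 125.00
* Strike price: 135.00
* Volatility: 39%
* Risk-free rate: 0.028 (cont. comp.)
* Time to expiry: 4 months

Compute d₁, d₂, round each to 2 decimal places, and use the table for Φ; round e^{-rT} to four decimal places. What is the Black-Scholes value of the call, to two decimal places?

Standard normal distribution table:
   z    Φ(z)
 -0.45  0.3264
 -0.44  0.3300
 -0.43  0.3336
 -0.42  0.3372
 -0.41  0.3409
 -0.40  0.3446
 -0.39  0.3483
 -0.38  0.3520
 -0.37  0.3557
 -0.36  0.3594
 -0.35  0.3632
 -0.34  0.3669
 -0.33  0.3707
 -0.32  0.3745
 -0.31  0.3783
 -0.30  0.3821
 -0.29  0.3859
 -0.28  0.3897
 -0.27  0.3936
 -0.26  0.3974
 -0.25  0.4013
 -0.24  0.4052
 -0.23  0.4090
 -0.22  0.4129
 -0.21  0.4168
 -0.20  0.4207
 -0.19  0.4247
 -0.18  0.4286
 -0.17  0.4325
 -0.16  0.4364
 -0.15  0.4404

7.49

σ√T = 0.39·√0.3333 = 0.2252
d₁ = [ln(125/135) + (0.028 + 0.39²/2)·0.3333] / 0.2252 = [-0.0770 + 0.0347] / 0.2252 = -0.1878 ⇒ -0.19
d₂ = d₁ − σ√T = -0.1878 − 0.2252 = -0.4129 ⇒ -0.41
exp(−rT) = exp(−0.028·0.3333) = 0.9907
N(d₁) = N(-0.19) = 0.4247;  N(d₂) = N(-0.41) = 0.3409
C = 125·0.4247 − 135·0.9907·0.3409 = 53.0875 − 45.5935 = 7.4940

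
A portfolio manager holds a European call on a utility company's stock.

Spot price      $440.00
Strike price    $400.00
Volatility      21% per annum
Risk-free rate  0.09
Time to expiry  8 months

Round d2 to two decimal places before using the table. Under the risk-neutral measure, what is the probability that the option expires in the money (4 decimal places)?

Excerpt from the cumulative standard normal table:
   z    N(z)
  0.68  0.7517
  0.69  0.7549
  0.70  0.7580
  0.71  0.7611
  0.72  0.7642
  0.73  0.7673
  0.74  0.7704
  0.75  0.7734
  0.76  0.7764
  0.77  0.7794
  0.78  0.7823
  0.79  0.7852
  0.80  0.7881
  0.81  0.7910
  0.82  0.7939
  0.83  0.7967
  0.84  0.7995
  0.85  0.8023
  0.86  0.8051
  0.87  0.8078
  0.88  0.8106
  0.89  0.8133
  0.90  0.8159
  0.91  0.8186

0.7939

σ√T = 0.21 × 0.8165 = 0.1715
d₁ = [ln(440/400) + (0.09 + ½·0.21²)·0.6667] / (σ√T) = (0.0953 + 0.0747) / 0.1715 = 0.9915 ≈ 0.99
d₂ = 0.9915 − 0.1715 = 0.8201 ≈ 0.82
Risk-neutral Pr[S_T > K] = N(d₂) = N(0.82) = 0.7939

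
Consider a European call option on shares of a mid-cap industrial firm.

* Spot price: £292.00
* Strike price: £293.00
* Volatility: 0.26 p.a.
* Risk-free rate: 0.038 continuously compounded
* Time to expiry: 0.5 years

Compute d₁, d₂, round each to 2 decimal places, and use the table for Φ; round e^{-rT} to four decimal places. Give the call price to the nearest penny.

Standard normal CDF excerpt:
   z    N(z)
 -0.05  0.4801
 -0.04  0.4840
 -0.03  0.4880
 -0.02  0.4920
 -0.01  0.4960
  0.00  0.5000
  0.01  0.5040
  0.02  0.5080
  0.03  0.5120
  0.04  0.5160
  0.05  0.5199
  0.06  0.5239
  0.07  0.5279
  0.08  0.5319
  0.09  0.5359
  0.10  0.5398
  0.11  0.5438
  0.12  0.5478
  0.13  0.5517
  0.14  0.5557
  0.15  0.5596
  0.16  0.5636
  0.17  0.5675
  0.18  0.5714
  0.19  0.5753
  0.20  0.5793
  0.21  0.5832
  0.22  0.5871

£24.25

σ√T = 0.26·√0.5 = 0.1838
d₁ = [ln(292/293) + (0.038 + 0.26²/2)·0.5] / 0.1838 = [-0.0034 + 0.0359] / 0.1838 = 0.1767 which rounds to 0.18
d₂ = d₁ − σ√T = 0.1767 − 0.1838 = -0.0072 which rounds to -0.01
exp(−rT) = exp(−0.038·0.5) = 0.9812
N(d₁) = N(0.18) = 0.5714;  N(d₂) = N(-0.01) = 0.4960
C = 292·0.5714 − 293·0.9812·0.4960 = 166.8488 − 142.5958 = 24.2530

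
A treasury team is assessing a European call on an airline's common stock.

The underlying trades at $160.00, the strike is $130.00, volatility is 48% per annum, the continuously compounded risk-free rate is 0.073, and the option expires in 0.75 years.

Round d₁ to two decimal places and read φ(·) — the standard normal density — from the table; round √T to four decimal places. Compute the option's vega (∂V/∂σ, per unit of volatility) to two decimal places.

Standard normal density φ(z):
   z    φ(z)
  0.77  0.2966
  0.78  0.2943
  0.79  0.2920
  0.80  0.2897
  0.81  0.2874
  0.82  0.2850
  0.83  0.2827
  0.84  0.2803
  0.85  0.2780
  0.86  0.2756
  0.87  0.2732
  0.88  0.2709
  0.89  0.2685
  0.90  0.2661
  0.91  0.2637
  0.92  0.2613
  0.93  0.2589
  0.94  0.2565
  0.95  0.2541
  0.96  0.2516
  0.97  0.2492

σ√T = 0.48 × 0.8660 = 0.4157
d₁ = [ln(160/130) + (0.073 + 0.48²/2)·0.75] / 0.4157 = [0.2076 + 0.1411] / 0.4157 = 0.8391 → 0.84
√T = √0.75 = 0.8660
φ(d₁) = φ(0.84) = 0.2803
vega = S·φ(d₁)·√T = 160·0.2803·0.8660 = 38.8384

38.84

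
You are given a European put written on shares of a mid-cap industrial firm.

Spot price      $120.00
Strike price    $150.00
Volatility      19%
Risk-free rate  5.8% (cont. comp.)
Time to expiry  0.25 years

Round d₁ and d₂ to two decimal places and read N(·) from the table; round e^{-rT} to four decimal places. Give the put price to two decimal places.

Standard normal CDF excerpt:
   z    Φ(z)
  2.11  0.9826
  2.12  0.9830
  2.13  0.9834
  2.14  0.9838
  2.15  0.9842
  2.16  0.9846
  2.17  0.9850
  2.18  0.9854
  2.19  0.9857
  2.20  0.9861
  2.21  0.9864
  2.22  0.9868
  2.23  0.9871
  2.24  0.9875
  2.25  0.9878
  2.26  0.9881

T = 0.25;  σ√T = 0.0950
d₁ = [ln(120/150) + (0.058 + 0.19²/2)·0.25] / 0.0950 = [-0.2231 + 0.0190] / 0.0950 = -2.1487 → -2.15
d₂ = d₁ − σ√T = -2.1487 − 0.0950 = -2.2437 → -2.24
e^(−rT) = e^(−0.058·0.25) = 0.9856
P = 150·0.9856·N(2.24) − 120·N(2.15) = 150·0.9856·0.9875 − 120·0.9842 = 145.9920 − 118.1040 = 27.8880

$27.89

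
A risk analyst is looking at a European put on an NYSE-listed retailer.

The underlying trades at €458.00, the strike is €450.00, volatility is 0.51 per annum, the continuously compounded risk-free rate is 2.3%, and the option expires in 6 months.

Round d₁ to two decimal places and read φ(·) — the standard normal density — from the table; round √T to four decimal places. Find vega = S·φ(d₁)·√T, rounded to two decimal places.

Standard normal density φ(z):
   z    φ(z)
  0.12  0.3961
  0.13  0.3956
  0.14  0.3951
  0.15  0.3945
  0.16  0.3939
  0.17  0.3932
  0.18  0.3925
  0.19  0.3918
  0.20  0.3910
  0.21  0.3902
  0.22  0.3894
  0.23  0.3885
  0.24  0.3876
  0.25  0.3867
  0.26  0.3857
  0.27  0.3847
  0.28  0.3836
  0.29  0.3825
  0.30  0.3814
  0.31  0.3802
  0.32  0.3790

124.91

σ√T = 0.51·√0.5 = 0.3606
d₁ = [ln(458/450) + (0.023 + ½·0.51²)·0.5] / (σ√T) = (0.0176 + 0.0765) / 0.3606 = 0.2611 ≈ 0.26
√T = √0.5 = 0.7071
φ(d₁) = φ(0.26) = 0.3857
vega = S·φ(d₁)·√T = 458·0.3857·0.7071 = 124.9096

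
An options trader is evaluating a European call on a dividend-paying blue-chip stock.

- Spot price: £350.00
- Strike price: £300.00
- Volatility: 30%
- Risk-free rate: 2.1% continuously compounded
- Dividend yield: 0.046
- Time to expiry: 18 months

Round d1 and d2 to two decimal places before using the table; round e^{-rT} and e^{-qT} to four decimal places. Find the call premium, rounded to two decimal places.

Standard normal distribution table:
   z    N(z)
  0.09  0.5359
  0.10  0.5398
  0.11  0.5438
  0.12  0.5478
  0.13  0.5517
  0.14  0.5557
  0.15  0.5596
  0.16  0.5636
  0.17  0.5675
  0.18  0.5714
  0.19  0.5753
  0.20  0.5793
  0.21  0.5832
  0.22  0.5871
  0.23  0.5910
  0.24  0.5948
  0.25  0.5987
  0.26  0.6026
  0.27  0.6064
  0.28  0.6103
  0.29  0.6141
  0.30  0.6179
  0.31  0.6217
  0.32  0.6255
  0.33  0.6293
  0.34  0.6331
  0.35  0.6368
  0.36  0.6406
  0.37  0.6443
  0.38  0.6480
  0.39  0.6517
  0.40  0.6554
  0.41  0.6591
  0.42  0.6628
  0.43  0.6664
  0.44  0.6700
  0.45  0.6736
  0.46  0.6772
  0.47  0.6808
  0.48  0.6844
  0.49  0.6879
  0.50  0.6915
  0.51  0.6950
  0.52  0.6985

σ√T = 0.3 × 1.2247 = 0.3674
d₁ = [ln(350/300) + (0.021 − 0.046 + 0.3²/2)·1.5] / 0.3674 = [0.1542 + 0.0300] / 0.3674 = 0.5012 which rounds to 0.50
d₂ = d₁ − σ√T = 0.5012 − 0.3674 = 0.1338 which rounds to 0.13
e^(−qT) = e^(−0.046·1.5) = 0.9333;  e^(−rT) = e^(−0.021·1.5) = 0.9690
N(d₁) = N(0.50) = 0.6915;  N(d₂) = N(0.13) = 0.5517
C = 350·0.9333·0.6915 − 300·0.9690·0.5517 = 225.8819 − 160.3792 = 65.5027

£65.50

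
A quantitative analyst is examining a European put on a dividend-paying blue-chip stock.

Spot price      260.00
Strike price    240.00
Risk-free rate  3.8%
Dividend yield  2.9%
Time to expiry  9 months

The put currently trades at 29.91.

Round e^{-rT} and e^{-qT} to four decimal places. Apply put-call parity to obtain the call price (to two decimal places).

exp(−qT) = exp(−0.029·0.75) = 0.9785;  exp(−rT) = exp(−0.038·0.75) = 0.9719
Put-call parity: C − P = S·e^(−qT) − K·e^(−rT) = 260·0.9785 − 240·0.9719 = 254.4100 − 233.2560 = 21.1540
C = P + (C − P) = 29.91 + (21.1540) = 51.0640

51.06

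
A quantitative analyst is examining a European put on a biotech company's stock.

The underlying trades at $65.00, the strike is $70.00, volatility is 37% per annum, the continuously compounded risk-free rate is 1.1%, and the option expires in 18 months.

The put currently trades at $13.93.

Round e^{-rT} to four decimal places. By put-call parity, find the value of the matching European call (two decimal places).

exp(−rT) = exp(−0.011·1.5) = 0.9836
Put-call parity: C − P = S − K·e^(−rT) = 65 − 70·0.9836 = 65 − 68.8520 = -3.8520
C = P + (C − P) = 13.93 + (-3.8520) = 10.0780

$10.08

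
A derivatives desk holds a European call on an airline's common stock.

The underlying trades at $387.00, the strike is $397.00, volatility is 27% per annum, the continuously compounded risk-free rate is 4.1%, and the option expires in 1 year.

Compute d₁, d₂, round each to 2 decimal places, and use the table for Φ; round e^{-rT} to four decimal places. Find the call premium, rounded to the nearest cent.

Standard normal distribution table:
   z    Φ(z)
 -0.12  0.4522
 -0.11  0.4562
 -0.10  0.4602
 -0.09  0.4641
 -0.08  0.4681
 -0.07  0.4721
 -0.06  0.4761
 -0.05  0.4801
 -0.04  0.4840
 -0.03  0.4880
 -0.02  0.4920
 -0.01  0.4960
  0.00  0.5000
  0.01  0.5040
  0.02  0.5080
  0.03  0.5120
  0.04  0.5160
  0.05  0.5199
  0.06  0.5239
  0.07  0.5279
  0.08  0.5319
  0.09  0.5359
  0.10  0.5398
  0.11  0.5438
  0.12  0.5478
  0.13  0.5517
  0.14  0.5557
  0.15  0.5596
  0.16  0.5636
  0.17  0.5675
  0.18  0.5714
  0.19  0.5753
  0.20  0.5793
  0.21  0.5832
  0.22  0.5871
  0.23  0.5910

$44.28

σ√T = 0.27 × 1.0000 = 0.2700
d₁ = [ln(387/397) + (0.041 + 0.27²/2)·1] / 0.2700 = [-0.0255 + 0.0775] / 0.2700 = 0.1924 ≈ 0.19
d₂ = d₁ − σ√T = 0.1924 − 0.2700 = -0.0776 ≈ -0.08
e^(−rT) = e^(−0.041·1) = 0.9598
N(d₁) = N(0.19) = 0.5753;  N(d₂) = N(-0.08) = 0.4681
C = 387·0.5753 − 397·0.9598·0.4681 = 222.6411 − 178.3651 = 44.2760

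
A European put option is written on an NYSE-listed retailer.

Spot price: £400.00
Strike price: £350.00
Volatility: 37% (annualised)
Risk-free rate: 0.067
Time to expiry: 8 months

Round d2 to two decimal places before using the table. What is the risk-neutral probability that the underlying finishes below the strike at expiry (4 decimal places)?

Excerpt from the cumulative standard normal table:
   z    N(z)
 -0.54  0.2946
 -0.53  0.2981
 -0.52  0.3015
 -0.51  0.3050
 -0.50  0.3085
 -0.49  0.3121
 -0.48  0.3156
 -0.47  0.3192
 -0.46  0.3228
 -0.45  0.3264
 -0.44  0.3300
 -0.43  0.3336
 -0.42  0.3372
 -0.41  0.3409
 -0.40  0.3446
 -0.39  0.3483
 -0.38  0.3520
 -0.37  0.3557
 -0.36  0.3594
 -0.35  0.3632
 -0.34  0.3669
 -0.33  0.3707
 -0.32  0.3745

T = 0.6667;  σ√T = 0.3021
d₁ = [ln(400/350) + (0.067 + 0.37²/2)·0.6667] / 0.3021 = [0.1335 + 0.0903] / 0.3021 = 0.7409 which rounds to 0.74
d₂ = d₁ − σ√T = 0.7409 − 0.3021 = 0.4388 which rounds to 0.44
Pr(exercise) under Q = N(−d₂) = N(-0.44) = 0.3300

0.3300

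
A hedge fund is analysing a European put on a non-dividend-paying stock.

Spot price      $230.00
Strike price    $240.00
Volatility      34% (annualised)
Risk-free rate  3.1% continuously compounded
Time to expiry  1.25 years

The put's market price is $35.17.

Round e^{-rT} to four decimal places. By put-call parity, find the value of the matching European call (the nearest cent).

$34.29

exp(−rT) = exp(−0.031·1.25) = 0.9620
Put-call parity: C − P = S − K·e^(−rT) = 230 − 240·0.9620 = 230 − 230.8800 = -0.8800
C = P + (C − P) = 35.17 + (-0.8800) = 34.2900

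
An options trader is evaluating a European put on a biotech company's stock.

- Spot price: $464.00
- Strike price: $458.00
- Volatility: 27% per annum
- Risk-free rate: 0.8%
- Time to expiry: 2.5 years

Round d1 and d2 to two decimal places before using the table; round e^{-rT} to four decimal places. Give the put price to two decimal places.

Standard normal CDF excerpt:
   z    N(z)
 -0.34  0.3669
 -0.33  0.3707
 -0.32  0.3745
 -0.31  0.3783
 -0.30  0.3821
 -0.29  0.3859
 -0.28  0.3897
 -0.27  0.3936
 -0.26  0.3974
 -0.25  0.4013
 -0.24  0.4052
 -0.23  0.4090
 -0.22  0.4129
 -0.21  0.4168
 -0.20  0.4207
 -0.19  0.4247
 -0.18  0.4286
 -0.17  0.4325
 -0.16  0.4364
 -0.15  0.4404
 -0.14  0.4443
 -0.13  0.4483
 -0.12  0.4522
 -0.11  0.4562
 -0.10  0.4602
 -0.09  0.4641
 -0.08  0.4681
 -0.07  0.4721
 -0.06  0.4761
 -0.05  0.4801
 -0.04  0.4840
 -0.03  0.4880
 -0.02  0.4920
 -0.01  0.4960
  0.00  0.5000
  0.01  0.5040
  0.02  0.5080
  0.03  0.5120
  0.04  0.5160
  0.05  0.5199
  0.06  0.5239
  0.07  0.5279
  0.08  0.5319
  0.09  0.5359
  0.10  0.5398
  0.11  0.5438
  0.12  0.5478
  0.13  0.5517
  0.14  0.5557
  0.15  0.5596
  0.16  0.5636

$70.41

T = 2.5;  σ√T = 0.4269
d₁ = [ln(464/458) + (0.008 + ½·0.27²)·2.5] / (σ√T) = (0.0130 + 0.1111) / 0.4269 = 0.2908 ⇒ 0.29
d₂ = 0.2908 − 0.4269 = -0.1361 ⇒ -0.14
exp(−rT) = exp(−0.008·2.5) = 0.9802
P = 458·0.9802·N(0.14) − 464·N(-0.29) = 458·0.9802·0.5557 − 464·0.3859 = 249.4713 − 179.0576 = 70.4137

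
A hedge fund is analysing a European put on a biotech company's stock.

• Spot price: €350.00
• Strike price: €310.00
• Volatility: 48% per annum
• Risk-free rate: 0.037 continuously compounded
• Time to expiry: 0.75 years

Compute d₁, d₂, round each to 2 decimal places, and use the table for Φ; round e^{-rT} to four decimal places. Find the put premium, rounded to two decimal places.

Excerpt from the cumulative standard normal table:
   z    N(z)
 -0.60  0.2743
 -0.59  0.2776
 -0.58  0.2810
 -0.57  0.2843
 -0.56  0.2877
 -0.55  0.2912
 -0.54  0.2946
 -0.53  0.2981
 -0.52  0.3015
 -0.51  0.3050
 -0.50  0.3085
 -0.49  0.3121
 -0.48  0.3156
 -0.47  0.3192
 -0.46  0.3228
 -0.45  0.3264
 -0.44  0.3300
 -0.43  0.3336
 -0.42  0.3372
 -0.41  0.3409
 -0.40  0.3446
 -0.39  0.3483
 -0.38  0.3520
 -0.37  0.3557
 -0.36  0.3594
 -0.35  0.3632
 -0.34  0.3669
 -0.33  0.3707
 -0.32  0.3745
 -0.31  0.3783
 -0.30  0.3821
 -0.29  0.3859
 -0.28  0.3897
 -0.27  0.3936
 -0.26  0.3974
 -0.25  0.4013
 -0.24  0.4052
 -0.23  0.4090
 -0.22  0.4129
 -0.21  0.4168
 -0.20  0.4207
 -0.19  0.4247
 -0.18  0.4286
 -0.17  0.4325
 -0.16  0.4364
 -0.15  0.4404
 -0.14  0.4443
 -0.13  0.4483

σ√T = 0.48·√0.75 = 0.4157
d₁ = [ln(350/310) + (0.037 + 0.48²/2)·0.75] / 0.4157 = [0.1214 + 0.1142] / 0.4157 = 0.5666 ⇒ 0.57
d₂ = d₁ − σ√T = 0.5666 − 0.4157 = 0.1509 ⇒ 0.15
exp(−rT) = exp(−0.037·0.75) = 0.9726
N(−d₂) = N(-0.15) = 0.4404;  N(−d₁) = N(-0.57) = 0.2843
P = 310·0.9726·0.4404 − 350·0.2843 = 132.7832 − 99.5050 = 33.2782

€33.28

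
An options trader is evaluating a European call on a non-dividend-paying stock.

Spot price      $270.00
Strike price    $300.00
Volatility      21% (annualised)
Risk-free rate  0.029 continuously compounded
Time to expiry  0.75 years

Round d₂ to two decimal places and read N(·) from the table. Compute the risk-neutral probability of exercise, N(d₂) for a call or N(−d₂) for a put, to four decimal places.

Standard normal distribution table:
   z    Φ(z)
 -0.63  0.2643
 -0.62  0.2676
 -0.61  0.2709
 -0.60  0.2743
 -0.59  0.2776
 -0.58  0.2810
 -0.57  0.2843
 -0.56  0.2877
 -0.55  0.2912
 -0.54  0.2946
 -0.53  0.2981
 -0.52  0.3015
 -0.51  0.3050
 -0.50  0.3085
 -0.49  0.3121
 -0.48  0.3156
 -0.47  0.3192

T = 0.75;  σ√T = 0.1819
d₁ = [ln(270/300) + (0.029 + 0.21²/2)·0.75] / 0.1819 = [-0.1054 + 0.0383] / 0.1819 = -0.3688 ⇒ -0.37
d₂ = d₁ − σ√T = -0.3688 − 0.1819 = -0.5507 ⇒ -0.55
Pr(exercise) under Q = N(d₂) = 0.2912

0.2912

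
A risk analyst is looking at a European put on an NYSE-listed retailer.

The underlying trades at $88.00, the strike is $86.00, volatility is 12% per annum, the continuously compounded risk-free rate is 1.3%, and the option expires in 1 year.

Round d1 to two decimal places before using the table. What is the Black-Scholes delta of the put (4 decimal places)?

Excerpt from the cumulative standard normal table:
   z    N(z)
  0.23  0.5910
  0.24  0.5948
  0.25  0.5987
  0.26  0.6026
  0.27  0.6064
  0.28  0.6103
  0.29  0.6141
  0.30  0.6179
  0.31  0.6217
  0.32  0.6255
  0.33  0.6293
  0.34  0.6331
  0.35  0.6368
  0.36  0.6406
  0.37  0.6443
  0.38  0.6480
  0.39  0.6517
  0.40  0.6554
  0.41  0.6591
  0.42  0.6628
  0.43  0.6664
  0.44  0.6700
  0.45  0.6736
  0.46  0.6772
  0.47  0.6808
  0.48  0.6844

T = 1;  σ√T = 0.1200
d₁ = [ln(88/86) + (0.013 + 0.12²/2)·1] / 0.1200 = [0.0230 + 0.0202] / 0.1200 = 0.3599 → 0.36
N(d₁) = N(0.36) = 0.6406
Δ_put = N(d₁) − 1 = 0.6406 − 1 = -0.3594

-0.3594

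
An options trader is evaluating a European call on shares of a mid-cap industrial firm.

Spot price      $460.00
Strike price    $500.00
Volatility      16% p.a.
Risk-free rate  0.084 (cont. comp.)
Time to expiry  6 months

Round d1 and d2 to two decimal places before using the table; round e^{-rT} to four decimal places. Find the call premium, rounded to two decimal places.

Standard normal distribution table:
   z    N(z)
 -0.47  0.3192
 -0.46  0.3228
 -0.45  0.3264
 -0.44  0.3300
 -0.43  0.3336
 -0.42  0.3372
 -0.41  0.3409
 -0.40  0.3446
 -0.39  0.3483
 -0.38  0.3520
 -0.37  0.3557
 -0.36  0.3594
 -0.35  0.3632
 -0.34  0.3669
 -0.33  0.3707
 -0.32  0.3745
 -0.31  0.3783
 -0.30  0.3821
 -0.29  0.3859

σ√T = 0.16·√0.5 = 0.1131
ln(S/K) + (r + σ²/2)T = ln(460/500) + (0.084 + 0.16²/2)·0.5 = -0.0834 + 0.0484 = -0.0350
d₁ = -0.0350 / 0.1131 = -0.3092 ⇒ -0.31
d₂ = d₁ − σ√T = -0.3092 − 0.1131 = -0.4223 ⇒ -0.42
exp(−rT) = exp(−0.084·0.5) = 0.9589
N(d₁) = N(-0.31) = 0.3783;  N(d₂) = N(-0.42) = 0.3372
C = 460·0.3783 − 500·0.9589·0.3372 = 174.0180 − 161.6705 = 12.3475

$12.35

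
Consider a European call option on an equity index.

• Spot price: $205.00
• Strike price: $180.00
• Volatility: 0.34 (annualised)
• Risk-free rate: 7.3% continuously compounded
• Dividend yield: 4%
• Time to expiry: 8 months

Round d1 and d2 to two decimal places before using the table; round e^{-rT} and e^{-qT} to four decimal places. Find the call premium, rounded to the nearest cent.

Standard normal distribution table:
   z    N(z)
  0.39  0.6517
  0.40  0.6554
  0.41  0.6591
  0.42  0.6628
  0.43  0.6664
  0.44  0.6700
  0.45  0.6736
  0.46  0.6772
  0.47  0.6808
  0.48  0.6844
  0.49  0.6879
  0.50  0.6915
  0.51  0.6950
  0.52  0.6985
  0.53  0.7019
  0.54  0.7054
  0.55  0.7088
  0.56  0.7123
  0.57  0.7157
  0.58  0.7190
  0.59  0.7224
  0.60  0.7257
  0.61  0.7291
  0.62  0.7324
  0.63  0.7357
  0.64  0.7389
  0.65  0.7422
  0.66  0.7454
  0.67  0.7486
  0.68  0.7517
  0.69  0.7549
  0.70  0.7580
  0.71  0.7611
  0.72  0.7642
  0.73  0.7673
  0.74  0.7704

T = 0.6667;  σ√T = 0.2776
d₁ = [ln(205/180) + (0.073 − 0.04 + ½·0.34²)·0.6667] / (σ√T) = (0.1301 + 0.0605) / 0.2776 = 0.6865 which rounds to 0.69
d₂ = 0.6865 − 0.2776 = 0.4089 which rounds to 0.41
e^(−qT) = e^(−0.04·0.6667) = 0.9737;  e^(−rT) = e^(−0.073·0.6667) = 0.9525
C = 205·0.9737·N(0.69) − 180·0.9525·N(0.41) = 205·0.9737·0.7549 − 180·0.9525·0.6591 = 150.6845 − 113.0027 = 37.6818

$37.68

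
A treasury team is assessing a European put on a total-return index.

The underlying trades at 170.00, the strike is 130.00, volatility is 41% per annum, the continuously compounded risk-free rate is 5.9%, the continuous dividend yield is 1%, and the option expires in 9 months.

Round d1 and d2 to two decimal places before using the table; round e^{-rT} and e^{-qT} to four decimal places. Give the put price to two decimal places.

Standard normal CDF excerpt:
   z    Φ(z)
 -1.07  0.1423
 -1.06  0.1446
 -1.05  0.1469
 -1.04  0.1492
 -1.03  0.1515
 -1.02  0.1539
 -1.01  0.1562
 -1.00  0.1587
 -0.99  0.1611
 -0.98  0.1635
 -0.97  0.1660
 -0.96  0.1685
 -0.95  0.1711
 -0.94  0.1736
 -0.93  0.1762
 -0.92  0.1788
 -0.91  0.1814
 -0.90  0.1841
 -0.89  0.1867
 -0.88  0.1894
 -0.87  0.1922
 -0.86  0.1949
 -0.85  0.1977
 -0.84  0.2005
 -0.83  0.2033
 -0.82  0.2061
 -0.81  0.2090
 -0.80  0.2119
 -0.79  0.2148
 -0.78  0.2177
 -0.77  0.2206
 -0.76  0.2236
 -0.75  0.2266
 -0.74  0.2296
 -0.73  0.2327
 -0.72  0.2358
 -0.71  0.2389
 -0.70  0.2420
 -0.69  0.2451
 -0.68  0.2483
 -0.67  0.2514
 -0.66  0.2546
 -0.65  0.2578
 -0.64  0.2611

σ√T = 0.41 × 0.8660 = 0.3551
d₁ = [ln(170/130) + (0.059 − 0.01 + 0.41²/2)·0.75] / 0.3551 = [0.2683 + 0.0998] / 0.3551 = 1.0366 → 1.04
d₂ = d₁ − σ√T = 1.0366 − 0.3551 = 0.6815 → 0.68
e^(−qT) = e^(−0.01·0.75) = 0.9925;  e^(−rT) = e^(−0.059·0.75) = 0.9567
N(−d₂) = N(-0.68) = 0.2483;  N(−d₁) = N(-1.04) = 0.1492
P = 130·0.9567·0.2483 − 170·0.9925·0.1492 = 30.8813 − 25.1738 = 5.7075

5.71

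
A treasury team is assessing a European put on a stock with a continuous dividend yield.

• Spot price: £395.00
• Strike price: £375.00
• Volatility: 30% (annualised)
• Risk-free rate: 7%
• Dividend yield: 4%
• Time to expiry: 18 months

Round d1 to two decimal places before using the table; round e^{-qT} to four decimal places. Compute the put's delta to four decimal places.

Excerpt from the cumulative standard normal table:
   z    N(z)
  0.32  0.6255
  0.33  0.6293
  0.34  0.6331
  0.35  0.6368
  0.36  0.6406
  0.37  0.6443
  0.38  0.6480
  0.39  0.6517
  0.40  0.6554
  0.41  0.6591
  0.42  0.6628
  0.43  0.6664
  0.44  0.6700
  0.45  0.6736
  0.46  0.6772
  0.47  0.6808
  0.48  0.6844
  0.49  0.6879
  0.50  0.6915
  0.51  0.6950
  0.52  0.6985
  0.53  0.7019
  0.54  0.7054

-0.3074

σ√T = 0.3 × 1.2247 = 0.3674
d₁ = [ln(395/375) + (0.07 − 0.04 + 0.3²/2)·1.5] / 0.3674 = [0.0520 + 0.1125] / 0.3674 = 0.4476 ≈ 0.45
N(d₁) = N(0.45) = 0.6736
Δ_put = e^(−qT)·(N(d₁) − 1) = 0.9418·(0.6736 − 1) = -0.3074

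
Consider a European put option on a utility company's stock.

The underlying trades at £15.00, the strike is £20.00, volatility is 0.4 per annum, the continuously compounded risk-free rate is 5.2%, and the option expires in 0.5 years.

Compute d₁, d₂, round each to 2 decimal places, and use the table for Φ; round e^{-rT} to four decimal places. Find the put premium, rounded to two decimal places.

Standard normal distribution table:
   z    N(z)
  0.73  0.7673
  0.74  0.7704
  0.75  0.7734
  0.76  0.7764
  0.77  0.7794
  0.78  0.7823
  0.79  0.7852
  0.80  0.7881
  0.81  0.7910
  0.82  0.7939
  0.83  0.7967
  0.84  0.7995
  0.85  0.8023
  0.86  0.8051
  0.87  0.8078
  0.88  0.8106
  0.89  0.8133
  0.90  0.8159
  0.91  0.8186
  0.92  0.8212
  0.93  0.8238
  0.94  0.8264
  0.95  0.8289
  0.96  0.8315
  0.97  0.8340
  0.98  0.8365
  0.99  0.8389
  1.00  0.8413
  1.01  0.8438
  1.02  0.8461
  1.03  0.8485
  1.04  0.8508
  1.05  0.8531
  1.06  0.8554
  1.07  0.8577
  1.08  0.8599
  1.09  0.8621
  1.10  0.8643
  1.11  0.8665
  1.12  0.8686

£4.98

σ√T = 0.4 × 0.7071 = 0.2828
d₁ = [ln(15/20) + (0.052 + 0.4²/2)·0.5] / 0.2828 = [-0.2877 + 0.0660] / 0.2828 = -0.7838 ≈ -0.78
d₂ = d₁ − σ√T = -0.7838 − 0.2828 = -1.0666 ≈ -1.07
exp(−rT) = exp(−0.052·0.5) = 0.9743
N(−d₂) = N(1.07) = 0.8577;  N(−d₁) = N(0.78) = 0.7823
P = 20·0.9743·0.8577 − 15·0.7823 = 16.7131 − 11.7345 = 4.9786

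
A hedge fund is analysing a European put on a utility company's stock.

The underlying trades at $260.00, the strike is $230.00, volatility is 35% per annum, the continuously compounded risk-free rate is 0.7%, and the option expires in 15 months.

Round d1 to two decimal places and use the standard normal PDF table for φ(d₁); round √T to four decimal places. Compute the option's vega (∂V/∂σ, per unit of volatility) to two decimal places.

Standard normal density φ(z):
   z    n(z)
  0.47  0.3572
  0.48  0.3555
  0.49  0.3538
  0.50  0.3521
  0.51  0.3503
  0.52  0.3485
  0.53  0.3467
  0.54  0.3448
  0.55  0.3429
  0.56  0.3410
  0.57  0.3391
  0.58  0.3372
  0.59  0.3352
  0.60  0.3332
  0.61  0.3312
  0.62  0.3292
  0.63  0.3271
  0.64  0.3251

σ√T = 0.35 × 1.1180 = 0.3913
d₁ = [ln(260/230) + (0.007 + ½·0.35²)·1.25] / (σ√T) = (0.1226 + 0.0853) / 0.3913 = 0.5313 ⇒ 0.53
√T = √1.25 = 1.1180
φ(d₁) = φ(0.53) = 0.3467
vega = S·φ(d₁)·√T = 260·0.3467·1.1180 = 100.7788

100.78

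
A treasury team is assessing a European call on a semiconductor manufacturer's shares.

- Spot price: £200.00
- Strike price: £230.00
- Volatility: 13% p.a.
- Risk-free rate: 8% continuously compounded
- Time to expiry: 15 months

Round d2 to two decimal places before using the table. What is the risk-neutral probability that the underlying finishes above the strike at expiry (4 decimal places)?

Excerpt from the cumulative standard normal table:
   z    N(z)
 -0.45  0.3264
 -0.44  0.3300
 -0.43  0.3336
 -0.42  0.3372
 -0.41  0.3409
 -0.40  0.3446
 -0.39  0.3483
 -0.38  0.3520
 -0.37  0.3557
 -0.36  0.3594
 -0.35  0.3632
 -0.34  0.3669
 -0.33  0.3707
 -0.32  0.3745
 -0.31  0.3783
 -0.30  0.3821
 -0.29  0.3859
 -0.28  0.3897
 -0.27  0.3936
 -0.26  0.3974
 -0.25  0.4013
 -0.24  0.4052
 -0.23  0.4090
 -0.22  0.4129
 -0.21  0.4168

0.3632

σ√T = 0.13 × 1.1180 = 0.1453
d₁ = [ln(200/230) + (0.08 + ½·0.13²)·1.25] / (σ√T) = (-0.1398 + 0.1106) / 0.1453 = -0.2009 which rounds to -0.20
d₂ = -0.2009 − 0.1453 = -0.3462 which rounds to -0.35
Pr(exercise) under Q = N(d₂) = 0.3632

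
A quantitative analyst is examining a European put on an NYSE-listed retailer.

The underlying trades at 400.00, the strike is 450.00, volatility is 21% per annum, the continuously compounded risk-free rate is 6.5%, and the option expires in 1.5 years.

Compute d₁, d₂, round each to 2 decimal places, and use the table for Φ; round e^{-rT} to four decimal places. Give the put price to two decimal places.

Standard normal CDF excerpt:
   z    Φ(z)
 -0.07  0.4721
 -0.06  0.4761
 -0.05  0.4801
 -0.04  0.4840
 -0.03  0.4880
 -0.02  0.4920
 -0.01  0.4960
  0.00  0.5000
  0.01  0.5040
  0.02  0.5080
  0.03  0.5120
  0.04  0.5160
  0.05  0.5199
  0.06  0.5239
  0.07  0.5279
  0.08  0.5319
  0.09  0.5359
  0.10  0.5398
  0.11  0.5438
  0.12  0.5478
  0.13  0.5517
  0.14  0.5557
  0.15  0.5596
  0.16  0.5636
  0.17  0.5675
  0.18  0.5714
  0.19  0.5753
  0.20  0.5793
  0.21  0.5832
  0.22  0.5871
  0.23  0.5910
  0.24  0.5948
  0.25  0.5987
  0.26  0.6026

T = 1.5;  σ√T = 0.2572
d₁ = [ln(400/450) + (0.065 + ½·0.21²)·1.5] / (σ√T) = (-0.1178 + 0.1306) / 0.2572 = 0.0497 → 0.05
d₂ = 0.0497 − 0.2572 = -0.2075 → -0.21
e^(−rT) = e^(−0.065·1.5) = 0.9071
N(−d₂) = N(0.21) = 0.5832;  N(−d₁) = N(-0.05) = 0.4801
P = 450·0.9071·0.5832 − 400·0.4801 = 238.0593 − 192.0400 = 46.0193

46.02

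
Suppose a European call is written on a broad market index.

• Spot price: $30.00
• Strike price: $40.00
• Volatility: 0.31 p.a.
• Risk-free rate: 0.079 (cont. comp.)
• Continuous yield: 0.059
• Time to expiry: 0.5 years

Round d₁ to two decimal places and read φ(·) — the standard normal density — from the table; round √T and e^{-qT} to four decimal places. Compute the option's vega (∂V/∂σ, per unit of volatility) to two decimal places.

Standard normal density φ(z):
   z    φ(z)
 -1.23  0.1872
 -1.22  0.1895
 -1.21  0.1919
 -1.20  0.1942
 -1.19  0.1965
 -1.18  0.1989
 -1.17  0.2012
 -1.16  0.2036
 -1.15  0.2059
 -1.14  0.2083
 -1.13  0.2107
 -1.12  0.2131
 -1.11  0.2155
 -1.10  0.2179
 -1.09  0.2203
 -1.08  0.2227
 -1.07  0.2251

T = 0.5;  σ√T = 0.2192
ln(S/K) + (r − q + σ²/2)T = ln(30/40) + (0.079 − 0.059 + 0.31²/2)·0.5 = -0.2877 + 0.0340 = -0.2537
d₁ = -0.2537 / 0.2192 = -1.1572 which rounds to -1.16
√T = √0.5 = 0.7071
φ(d₁) = φ(-1.16) = 0.2036
exp(−qT) = exp(−0.059·0.5) = 0.9709
vega = S·exp(−qT)·φ(d₁)·√T = 30·0.9709·0.2036·0.7071 = 4.1933
(Call and put vega coincide under Black-Scholes.)

4.19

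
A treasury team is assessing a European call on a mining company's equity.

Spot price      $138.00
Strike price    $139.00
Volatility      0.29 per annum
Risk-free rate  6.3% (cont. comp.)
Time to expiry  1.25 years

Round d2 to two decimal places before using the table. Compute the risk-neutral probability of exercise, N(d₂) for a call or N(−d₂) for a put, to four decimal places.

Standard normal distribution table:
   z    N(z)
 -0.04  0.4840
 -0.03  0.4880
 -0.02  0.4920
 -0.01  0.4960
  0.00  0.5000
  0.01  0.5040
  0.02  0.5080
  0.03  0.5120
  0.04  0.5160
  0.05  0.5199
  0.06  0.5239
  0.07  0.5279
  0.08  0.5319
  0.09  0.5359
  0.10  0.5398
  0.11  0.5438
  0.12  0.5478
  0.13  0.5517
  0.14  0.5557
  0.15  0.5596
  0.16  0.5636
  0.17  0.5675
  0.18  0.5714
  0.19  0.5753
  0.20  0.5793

0.5239

σ√T = 0.29 × 1.1180 = 0.3242
ln(S/K) + (r + σ²/2)T = ln(138/139) + (0.063 + 0.29²/2)·1.25 = -0.0072 + 0.1313 = 0.1241
d₁ = 0.1241 / 0.3242 = 0.3827 ⇒ 0.38
d₂ = d₁ − σ√T = 0.3827 − 0.3242 = 0.0585 ⇒ 0.06
Pr(exercise) under Q = N(d₂) = 0.5239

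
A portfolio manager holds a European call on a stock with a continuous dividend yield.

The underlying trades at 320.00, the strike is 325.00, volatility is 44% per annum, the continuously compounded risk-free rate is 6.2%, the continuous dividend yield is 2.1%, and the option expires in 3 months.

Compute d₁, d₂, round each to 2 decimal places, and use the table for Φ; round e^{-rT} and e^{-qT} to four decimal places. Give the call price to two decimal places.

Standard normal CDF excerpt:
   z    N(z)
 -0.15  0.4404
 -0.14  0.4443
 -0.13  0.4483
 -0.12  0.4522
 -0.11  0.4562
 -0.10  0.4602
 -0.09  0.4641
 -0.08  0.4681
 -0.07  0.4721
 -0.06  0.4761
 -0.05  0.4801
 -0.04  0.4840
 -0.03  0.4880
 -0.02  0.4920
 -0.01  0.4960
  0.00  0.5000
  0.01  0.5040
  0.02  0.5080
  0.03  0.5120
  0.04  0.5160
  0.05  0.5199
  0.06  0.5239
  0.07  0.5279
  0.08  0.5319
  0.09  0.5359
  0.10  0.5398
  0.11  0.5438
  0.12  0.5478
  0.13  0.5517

σ√T = 0.44 × 0.5000 = 0.2200
d₁ = [ln(320/325) + (0.062 − 0.021 + 0.44²/2)·0.25] / 0.2200 = [-0.0155 + 0.0344] / 0.2200 = 0.0861 ⇒ 0.09
d₂ = d₁ − σ√T = 0.0861 − 0.2200 = -0.1339 ⇒ -0.13
e^(−qT) = e^(−0.021·0.25) = 0.9948;  e^(−rT) = e^(−0.062·0.25) = 0.9846
N(d₁) = N(0.09) = 0.5359;  N(d₂) = N(-0.13) = 0.4483
C = 320·0.9948·0.5359 − 325·0.9846·0.4483 = 170.5963 − 143.4538 = 27.1425

27.14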